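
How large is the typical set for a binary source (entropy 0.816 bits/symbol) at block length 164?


log2|A_typical| = nH = 164 * 0.816 = 133.824, so |A_typical| ~ 2^133.824 = 1.928e+40

1.928e+40


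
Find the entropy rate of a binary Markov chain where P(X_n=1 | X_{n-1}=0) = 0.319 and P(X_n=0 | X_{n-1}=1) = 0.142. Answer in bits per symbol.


Stationary distribution: pi_0 = p10/(p01+p10) = 0.308, pi_1 = 0.692. Entropy rate H' = pi_0*H(p01) + pi_1*H(p10) = 0.308*0.9033 + 0.692*0.5895 = 0.6861

0.6861 bits/symbol


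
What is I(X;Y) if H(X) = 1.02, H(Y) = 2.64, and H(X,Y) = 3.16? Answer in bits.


I(X;Y) = H(X) + H(Y) - H(X,Y) = 1.02 + 2.64 - 3.16 = 0.5

0.5 bits


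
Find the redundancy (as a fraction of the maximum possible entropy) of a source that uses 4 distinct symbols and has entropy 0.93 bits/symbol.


H_max = log2(K) = log2(4) = 2.0 bits/symbol. Redundancy = 1 - H/H_max = 1 - 0.93/2.0 = 1 - 0.465 = 0.535

0.535


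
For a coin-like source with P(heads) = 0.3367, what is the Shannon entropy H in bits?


H = -p*log2(p) - (1-p)*log2(1-p). -0.3367*log2(0.3367) = 0.528775; -0.6633*log2(0.6633) = 0.392850. H = 0.528775 + 0.392850 = 0.9216

0.9216 bits


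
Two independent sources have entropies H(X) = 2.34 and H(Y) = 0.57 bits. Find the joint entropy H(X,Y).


For independent variables, H(X,Y) = H(X) + H(Y) = 2.34 + 0.57 = 2.91

2.91 bits


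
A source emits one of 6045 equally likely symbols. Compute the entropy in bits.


H = log2(n) = log2(6045) = 12.5615

12.5615 bits


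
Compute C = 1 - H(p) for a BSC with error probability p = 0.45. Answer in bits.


H(p) = -p*log2(p) - (1-p)*log2(1-p) = -0.45*log2(0.45) - 0.55*log2(0.55) = 0.518401 + 0.474373 = 0.9928. C = 1 - H(p) = 1 - 0.9928 = 0.0072

0.0072 bits


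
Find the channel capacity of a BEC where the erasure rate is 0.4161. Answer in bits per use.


C = 1 - epsilon = 1 - 0.4161 = 0.5839

0.5839 bits


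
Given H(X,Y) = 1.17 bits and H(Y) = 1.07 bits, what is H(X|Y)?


H(X|Y) = H(X,Y) - H(Y) = 1.17 - 1.07 = 0.1

0.1 bits


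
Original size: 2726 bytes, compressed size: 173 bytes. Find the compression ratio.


Ratio = original / compressed = 2726 / 173 = 15.7572

15.7572


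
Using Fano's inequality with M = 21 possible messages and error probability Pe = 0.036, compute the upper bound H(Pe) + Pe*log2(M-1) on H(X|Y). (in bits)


H(Pe) = -Pe*log2(Pe) - (1-Pe)*log2(1-Pe) = -0.036*log2(0.036) - 0.964*log2(0.964) = 0.172651 + 0.050991 = 0.2236. Pe*log2(M-1) = 0.036*log2(20) = 0.155589. Bound = H(Pe) + Pe*log2(M-1) = 0.172651 + 0.050991 + 0.155589 = 0.3792

0.3792 bits


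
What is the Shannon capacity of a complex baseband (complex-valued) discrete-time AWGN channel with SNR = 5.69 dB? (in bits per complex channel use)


SNR_linear = 10^(5.69/10) = 3.7068; C = log2(1 + SNR_linear) = log2(1 + 3.7068) = 2.2347

2.2347 bits/channel use


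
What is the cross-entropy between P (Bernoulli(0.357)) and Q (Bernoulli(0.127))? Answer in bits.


H(P,Q) = -p*log2(q) - (1-p)*log2(1-q). -0.357*log2(0.127) = 1.062825; -0.643*log2(0.873) = 0.125994. H(P,Q) = 1.062825 + 0.125994 = 1.1888

1.1888 bits


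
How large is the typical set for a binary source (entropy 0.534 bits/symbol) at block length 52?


log2|A_typical| = nH = 52 * 0.534 = 27.768, so |A_typical| ~ 2^27.768 = 2.286e+08

2.286e+08


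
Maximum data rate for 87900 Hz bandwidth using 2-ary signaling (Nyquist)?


Rate = 2 * B * log2(M) = 2 * 87900 * 1.0 = 175800.0

175800.0 bps


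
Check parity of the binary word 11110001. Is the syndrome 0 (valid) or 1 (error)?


Syndrome = XOR of all bits = 1 XOR 1 XOR 1 XOR 1 XOR 0 XOR 0 XOR 0 XOR 1 = 1

1


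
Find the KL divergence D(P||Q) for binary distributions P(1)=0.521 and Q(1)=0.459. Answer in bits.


KL = p*log2(p/q) + (1-p)*log2((1-p)/(1-q)) = 0.521*log2(0.521/0.459) + 0.479*log2(0.479/0.541) = 0.0111

0.0111 bits


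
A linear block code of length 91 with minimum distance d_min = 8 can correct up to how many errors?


Correction capability = floor((d-1)/2) = floor((8-1)/2) = 3

3 errors


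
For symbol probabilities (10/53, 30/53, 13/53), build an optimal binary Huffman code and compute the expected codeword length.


Huffman construction (repeatedly merge the two least-probable nodes; each merge adds 1 bit to every symbol beneath it): 10/53 + 13/53 = 23/53; 23/53 + 30/53 = 1. Resulting codeword lengths (in the order the probabilities were given): (2, 1, 2). L_avg = sum(p_i * l_i) = 10/53*2 + 30/53*1 + 13/53*2 = 76/53 = 1.434

1.434 bits


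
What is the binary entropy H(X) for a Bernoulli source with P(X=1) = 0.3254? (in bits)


H = -p*log2(p) - (1-p)*log2(1-p). -0.3254*log2(0.3254) = 0.527055; -0.6746*log2(0.6746) = 0.383102. H = 0.527055 + 0.383102 = 0.9102

0.9102 bits


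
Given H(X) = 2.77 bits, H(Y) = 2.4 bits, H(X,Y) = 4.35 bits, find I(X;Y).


I(X;Y) = H(X) + H(Y) - H(X,Y) = 2.77 + 2.4 - 4.35 = 0.82

0.82 bits


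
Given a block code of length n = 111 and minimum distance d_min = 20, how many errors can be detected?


Detection capability = d_min - 1 = 20 - 1 = 19

19 errors


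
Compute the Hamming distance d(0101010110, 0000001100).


Count differing positions: . ^ . ^ . ^ ^ . ^ . = 5 differences

5


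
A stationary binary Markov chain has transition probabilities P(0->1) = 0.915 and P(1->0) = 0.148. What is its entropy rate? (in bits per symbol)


Stationary distribution: pi_0 = p10/(p01+p10) = 0.1392, pi_1 = 0.8608. Entropy rate H' = pi_0*H(p01) + pi_1*H(p10) = 0.1392*0.4196 + 0.8608*0.6048 = 0.579

0.579 bits/symbol


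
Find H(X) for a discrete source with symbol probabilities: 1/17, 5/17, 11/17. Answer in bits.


H = -sum(p_i * log2(p_i)). Terms: -(1/17)*log2(1/17) = 0.240439; -(5/17)*log2(5/17) = 0.519275; -(11/17)*log2(11/17) = 0.406373. H = 0.240439 + 0.519275 + 0.406373 = 1.1661

1.1661 bits


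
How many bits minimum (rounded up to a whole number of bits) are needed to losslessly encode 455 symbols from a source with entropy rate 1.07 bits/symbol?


Minimum bits >= n * H = 455 * 1.07 = 486.85, rounded up to a whole number of bits = 487

487 bits


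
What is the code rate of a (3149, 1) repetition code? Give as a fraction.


Rate = k/n = 1/3149

1/3149


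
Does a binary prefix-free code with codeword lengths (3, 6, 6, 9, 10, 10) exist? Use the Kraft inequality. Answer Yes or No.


Kraft sum = sum(2^(-l_i)) = 0.1602, need <= 1. Result: satisfied (a binary prefix-free code with these lengths exists)

Yes


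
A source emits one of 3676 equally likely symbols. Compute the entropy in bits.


H = log2(n) = log2(3676) = 11.8439

11.8439 bits


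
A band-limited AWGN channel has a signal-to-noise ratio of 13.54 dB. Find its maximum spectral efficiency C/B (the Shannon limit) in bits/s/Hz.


SNR_linear = 10^(13.54/10) = 22.5944; C/B = log2(1 + SNR_linear) = log2(1 + 22.5944) = 4.5604

4.5604 bits/s/Hz


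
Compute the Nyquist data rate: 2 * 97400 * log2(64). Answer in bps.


Rate = 2 * B * log2(M) = 2 * 97400 * 6.0 = 1168800.0

1168800.0 bps


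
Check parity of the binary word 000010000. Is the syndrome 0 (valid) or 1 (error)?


Syndrome = XOR of all bits = 0 XOR 0 XOR 0 XOR 0 XOR 1 XOR 0 XOR 0 XOR 0 XOR 0 = 1

1


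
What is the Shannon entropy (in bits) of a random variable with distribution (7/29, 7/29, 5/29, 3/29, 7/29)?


H = -sum(p_i * log2(p_i)). Terms: -(7/29)*log2(7/29) = 0.494979; -(7/29)*log2(7/29) = 0.494979; -(5/29)*log2(5/29) = 0.437251; -(3/29)*log2(3/29) = 0.338588; -(7/29)*log2(7/29) = 0.494979. H = 0.494979 + 0.494979 + 0.437251 + 0.338588 + 0.494979 = 2.2608

2.2608 bits


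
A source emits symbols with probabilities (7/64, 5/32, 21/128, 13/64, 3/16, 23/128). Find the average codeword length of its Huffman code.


Huffman construction (repeatedly merge the two least-probable nodes; each merge adds 1 bit to every symbol beneath it): 7/64 + 5/32 = 17/64; 21/128 + 23/128 = 11/32; 3/16 + 13/64 = 25/64; 17/64 + 11/32 = 39/64; 25/64 + 39/64 = 1. Resulting codeword lengths (in the order the probabilities were given): (3, 3, 3, 2, 2, 3). L_avg = sum(p_i * l_i) = 7/64*3 + 5/32*3 + 21/128*3 + 13/64*2 + 3/16*2 + 23/128*3 = 167/64 = 2.6094

2.6094 bits


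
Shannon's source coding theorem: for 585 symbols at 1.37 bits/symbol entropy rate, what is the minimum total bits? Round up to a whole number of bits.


Minimum bits >= n * H = 585 * 1.37 = 801.45, rounded up to a whole number of bits = 802

802 bits


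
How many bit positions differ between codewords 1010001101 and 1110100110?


Count differing positions: . ^ . . ^ . ^ . ^ ^ = 5 differences

5


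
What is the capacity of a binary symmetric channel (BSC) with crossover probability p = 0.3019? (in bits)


H(p) = -p*log2(p) - (1-p)*log2(1-p) = -0.3019*log2(0.3019) - 0.6981*log2(0.6981) = 0.521640 + 0.361961 = 0.8836. C = 1 - H(p) = 1 - 0.8836 = 0.1164

0.1164 bits


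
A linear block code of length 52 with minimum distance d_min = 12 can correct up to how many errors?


Correction capability = floor((d-1)/2) = floor((12-1)/2) = 5

5 errors


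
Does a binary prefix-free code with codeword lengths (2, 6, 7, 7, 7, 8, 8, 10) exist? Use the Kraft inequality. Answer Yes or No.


Kraft sum = sum(2^(-l_i)) = 0.2979, need <= 1. Result: satisfied (a binary prefix-free code with these lengths exists)

Yes


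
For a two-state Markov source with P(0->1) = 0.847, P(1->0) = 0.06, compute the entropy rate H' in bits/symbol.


Stationary distribution: pi_0 = p10/(p01+p10) = 0.0662, pi_1 = 0.9338. Entropy rate H' = pi_0*H(p01) + pi_1*H(p10) = 0.0662*0.6173 + 0.9338*0.3274 = 0.3466

0.3466 bits/symbol


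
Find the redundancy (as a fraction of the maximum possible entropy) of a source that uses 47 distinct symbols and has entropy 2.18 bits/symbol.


H_max = log2(K) = log2(47) = 5.5546 bits/symbol. Redundancy = 1 - H/H_max = 1 - 2.18/5.5546 = 1 - 0.3925 = 0.6075

0.6075


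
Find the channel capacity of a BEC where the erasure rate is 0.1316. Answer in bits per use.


C = 1 - epsilon = 1 - 0.1316 = 0.8684

0.8684 bits


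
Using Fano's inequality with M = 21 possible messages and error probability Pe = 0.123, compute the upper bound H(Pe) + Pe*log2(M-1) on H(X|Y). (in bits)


H(Pe) = -Pe*log2(Pe) - (1-Pe)*log2(1-Pe) = -0.123*log2(0.123) - 0.877*log2(0.877) = 0.371862 + 0.166061 = 0.5379. Pe*log2(M-1) = 0.123*log2(20) = 0.531597. Bound = H(Pe) + Pe*log2(M-1) = 0.371862 + 0.166061 + 0.531597 = 1.0695

1.0695 bits


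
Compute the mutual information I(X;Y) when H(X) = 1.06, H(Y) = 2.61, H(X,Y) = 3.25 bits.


I(X;Y) = H(X) + H(Y) - H(X,Y) = 1.06 + 2.61 - 3.25 = 0.42

0.42 bits


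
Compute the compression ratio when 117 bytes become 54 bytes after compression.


Ratio = original / compressed = 117 / 54 = 2.1667

2.1667


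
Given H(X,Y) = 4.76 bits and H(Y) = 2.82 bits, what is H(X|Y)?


H(X|Y) = H(X,Y) - H(Y) = 4.76 - 2.82 = 1.94

1.94 bits


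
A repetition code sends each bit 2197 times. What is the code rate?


Rate = k/n = 1/2197

1/2197


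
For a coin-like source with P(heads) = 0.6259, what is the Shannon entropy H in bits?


H = -p*log2(p) - (1-p)*log2(1-p). -0.6259*log2(0.6259) = 0.423106; -0.3741*log2(0.3741) = 0.530662. H = 0.423106 + 0.530662 = 0.9538

0.9538 bits


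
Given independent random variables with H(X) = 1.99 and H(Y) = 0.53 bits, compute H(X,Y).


For independent variables, H(X,Y) = H(X) + H(Y) = 1.99 + 0.53 = 2.52

2.52 bits


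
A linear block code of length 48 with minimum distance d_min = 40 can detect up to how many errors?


Detection capability = d_min - 1 = 40 - 1 = 39

39 errors


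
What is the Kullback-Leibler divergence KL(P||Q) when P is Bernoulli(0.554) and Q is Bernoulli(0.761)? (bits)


KL = p*log2(p/q) + (1-p)*log2((1-p)/(1-q)) = 0.554*log2(0.554/0.761) + 0.446*log2(0.446/0.239) = 0.1477

0.1477 bits


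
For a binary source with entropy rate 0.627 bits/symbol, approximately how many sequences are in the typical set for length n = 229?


log2|A_typical| = nH = 229 * 0.627 = 143.583, so |A_typical| ~ 2^143.583 = 1.670e+43

1.670e+43


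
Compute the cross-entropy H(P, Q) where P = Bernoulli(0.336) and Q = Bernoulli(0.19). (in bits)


H(P,Q) = -p*log2(q) - (1-p)*log2(1-q). -0.336*log2(0.19) = 0.805032; -0.664*log2(0.81) = 0.201860. H(P,Q) = 0.805032 + 0.201860 = 1.0069

1.0069 bits


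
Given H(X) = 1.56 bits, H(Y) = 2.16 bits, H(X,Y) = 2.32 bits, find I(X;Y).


I(X;Y) = H(X) + H(Y) - H(X,Y) = 1.56 + 2.16 - 2.32 = 1.4

1.4 bits


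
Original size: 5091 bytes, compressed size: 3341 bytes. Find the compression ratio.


Ratio = original / compressed = 5091 / 3341 = 1.5238

1.5238


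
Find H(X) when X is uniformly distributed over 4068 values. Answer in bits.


H = log2(n) = log2(4068) = 11.9901

11.9901 bits


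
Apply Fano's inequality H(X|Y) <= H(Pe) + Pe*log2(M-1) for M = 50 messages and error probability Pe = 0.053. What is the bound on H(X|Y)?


H(Pe) = -Pe*log2(Pe) - (1-Pe)*log2(1-Pe) = -0.053*log2(0.053) - 0.947*log2(0.947) = 0.224607 + 0.074400 = 0.299. Pe*log2(M-1) = 0.053*log2(49) = 0.297580. Bound = H(Pe) + Pe*log2(M-1) = 0.224607 + 0.074400 + 0.297580 = 0.5966

0.5966 bits


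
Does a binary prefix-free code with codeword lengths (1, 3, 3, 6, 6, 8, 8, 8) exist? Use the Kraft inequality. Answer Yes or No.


Kraft sum = sum(2^(-l_i)) = 0.793, need <= 1. Result: satisfied (a binary prefix-free code with these lengths exists)

Yes


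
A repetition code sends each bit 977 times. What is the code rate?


Rate = k/n = 1/977

1/977


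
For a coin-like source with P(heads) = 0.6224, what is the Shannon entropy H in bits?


H = -p*log2(p) - (1-p)*log2(1-p). -0.6224*log2(0.6224) = 0.425775; -0.3776*log2(0.3776) = 0.530554. H = 0.425775 + 0.530554 = 0.9563

0.9563 bits


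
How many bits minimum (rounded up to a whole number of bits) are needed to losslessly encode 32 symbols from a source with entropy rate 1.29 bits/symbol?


Minimum bits >= n * H = 32 * 1.29 = 41.28, rounded up to a whole number of bits = 42

42 bits


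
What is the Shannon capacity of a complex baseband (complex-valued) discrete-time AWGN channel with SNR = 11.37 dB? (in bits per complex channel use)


SNR_linear = 10^(11.37/10) = 13.7088; C = log2(1 + SNR_linear) = log2(1 + 13.7088) = 3.8786

3.8786 bits/channel use


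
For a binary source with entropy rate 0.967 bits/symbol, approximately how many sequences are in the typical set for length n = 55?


log2|A_typical| = nH = 55 * 0.967 = 53.185, so |A_typical| ~ 2^53.185 = 1.024e+16

1.024e+16


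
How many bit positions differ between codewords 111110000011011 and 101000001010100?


Count differing positions: . ^ . ^ ^ . . . ^ . . ^ ^ ^ ^ = 8 differences

8


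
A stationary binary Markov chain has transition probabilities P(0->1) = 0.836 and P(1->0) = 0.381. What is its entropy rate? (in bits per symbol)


Stationary distribution: pi_0 = p10/(p01+p10) = 0.3131, pi_1 = 0.6869. Entropy rate H' = pi_0*H(p01) + pi_1*H(p10) = 0.3131*0.6438 + 0.6869*0.9587 = 0.8601

0.8601 bits/symbol


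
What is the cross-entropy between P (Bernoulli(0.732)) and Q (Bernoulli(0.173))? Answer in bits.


H(P,Q) = -p*log2(q) - (1-p)*log2(1-q). -0.732*log2(0.173) = 1.852806; -0.268*log2(0.827) = 0.073443. H(P,Q) = 1.852806 + 0.073443 = 1.9262

1.9262 bits


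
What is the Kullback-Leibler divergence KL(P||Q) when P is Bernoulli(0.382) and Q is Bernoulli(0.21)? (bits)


KL = p*log2(p/q) + (1-p)*log2((1-p)/(1-q)) = 0.382*log2(0.382/0.21) + 0.618*log2(0.618/0.79) = 0.1108

0.1108 bits


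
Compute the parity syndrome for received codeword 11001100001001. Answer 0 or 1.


Syndrome = XOR of all bits = 1 XOR 1 XOR 0 XOR 0 XOR 1 XOR 1 XOR 0 XOR 0 XOR 0 XOR 0 XOR 1 XOR 0 XOR 0 XOR 1 = 0

0


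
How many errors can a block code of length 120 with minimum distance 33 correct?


Correction capability = floor((d-1)/2) = floor((33-1)/2) = 16

16 errors


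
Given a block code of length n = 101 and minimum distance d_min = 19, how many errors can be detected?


Detection capability = d_min - 1 = 19 - 1 = 18

18 errors


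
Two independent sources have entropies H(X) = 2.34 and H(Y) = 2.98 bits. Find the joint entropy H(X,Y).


For independent variables, H(X,Y) = H(X) + H(Y) = 2.34 + 2.98 = 5.32

5.32 bits


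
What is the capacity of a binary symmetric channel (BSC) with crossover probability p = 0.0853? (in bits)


H(p) = -p*log2(p) - (1-p)*log2(1-p) = -0.0853*log2(0.0853) - 0.9147*log2(0.9147) = 0.302927 + 0.117657 = 0.4206. C = 1 - H(p) = 1 - 0.4206 = 0.5794

0.5794 bits


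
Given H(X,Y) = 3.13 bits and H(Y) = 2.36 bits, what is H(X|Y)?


H(X|Y) = H(X,Y) - H(Y) = 3.13 - 2.36 = 0.77

0.77 bits


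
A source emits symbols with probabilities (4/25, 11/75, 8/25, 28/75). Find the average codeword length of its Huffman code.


Huffman construction (repeatedly merge the two least-probable nodes; each merge adds 1 bit to every symbol beneath it): 11/75 + 4/25 = 23/75; 23/75 + 8/25 = 47/75; 28/75 + 47/75 = 1. Resulting codeword lengths (in the order the probabilities were given): (3, 3, 2, 1). L_avg = sum(p_i * l_i) = 4/25*3 + 11/75*3 + 8/25*2 + 28/75*1 = 29/15 = 1.9333

1.9333 bits


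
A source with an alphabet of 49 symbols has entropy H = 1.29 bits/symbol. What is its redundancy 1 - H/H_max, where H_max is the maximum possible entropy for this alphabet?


H_max = log2(K) = log2(49) = 5.6147 bits/symbol. Redundancy = 1 - H/H_max = 1 - 1.29/5.6147 = 1 - 0.2298 = 0.7702

0.7702


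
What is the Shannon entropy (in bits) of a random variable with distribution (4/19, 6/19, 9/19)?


H = -sum(p_i * log2(p_i)). Terms: -(4/19)*log2(4/19) = 0.473248; -(6/19)*log2(6/19) = 0.525147; -(9/19)*log2(9/19) = 0.510633. H = 0.473248 + 0.525147 + 0.510633 = 1.509

1.509 bits


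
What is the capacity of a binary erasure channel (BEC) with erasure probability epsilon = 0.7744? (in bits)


C = 1 - epsilon = 1 - 0.7744 = 0.2256

0.2256 bits


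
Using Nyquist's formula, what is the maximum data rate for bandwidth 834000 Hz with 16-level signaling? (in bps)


Rate = 2 * B * log2(M) = 2 * 834000 * 4.0 = 6672000.0

6672000.0 bps


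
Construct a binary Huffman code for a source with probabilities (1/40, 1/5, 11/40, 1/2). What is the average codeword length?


Huffman construction (repeatedly merge the two least-probable nodes; each merge adds 1 bit to every symbol beneath it): 1/40 + 1/5 = 9/40; 9/40 + 11/40 = 1/2; 1/2 + 1/2 = 1. Resulting codeword lengths (in the order the probabilities were given): (3, 3, 2, 1). L_avg = sum(p_i * l_i) = 1/40*3 + 1/5*3 + 11/40*2 + 1/2*1 = 69/40 = 1.725

1.725 bits


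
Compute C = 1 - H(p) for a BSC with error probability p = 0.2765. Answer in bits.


H(p) = -p*log2(p) - (1-p)*log2(1-p) = -0.2765*log2(0.2765) - 0.7235*log2(0.7235) = 0.512810 + 0.337828 = 0.8506. C = 1 - H(p) = 1 - 0.8506 = 0.1494

0.1494 bits


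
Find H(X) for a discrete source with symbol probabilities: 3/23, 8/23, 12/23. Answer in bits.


H = -sum(p_i * log2(p_i)). Terms: -(3/23)*log2(3/23) = 0.383296; -(8/23)*log2(8/23) = 0.529935; -(12/23)*log2(12/23) = 0.489704. H = 0.383296 + 0.529935 + 0.489704 = 1.4029

1.4029 bits


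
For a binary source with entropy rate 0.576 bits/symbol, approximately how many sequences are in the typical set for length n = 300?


log2|A_typical| = nH = 300 * 0.576 = 172.8, so |A_typical| ~ 2^172.8 = 1.042e+52

1.042e+52


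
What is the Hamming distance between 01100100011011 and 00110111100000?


Count differing positions: . ^ . ^ . . ^ ^ ^ ^ ^ . ^ ^ = 9 differences

9


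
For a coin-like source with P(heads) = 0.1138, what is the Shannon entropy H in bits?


H = -p*log2(p) - (1-p)*log2(1-p). -0.1138*log2(0.1138) = 0.356812; -0.8862*log2(0.8862) = 0.154461. H = 0.356812 + 0.154461 = 0.5113

0.5113 bits


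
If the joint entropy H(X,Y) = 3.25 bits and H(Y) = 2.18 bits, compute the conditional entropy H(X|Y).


H(X|Y) = H(X,Y) - H(Y) = 3.25 - 2.18 = 1.07

1.07 bits


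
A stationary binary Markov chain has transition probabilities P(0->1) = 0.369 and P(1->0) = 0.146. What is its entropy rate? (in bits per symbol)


Stationary distribution: pi_0 = p10/(p01+p10) = 0.2835, pi_1 = 0.7165. Entropy rate H' = pi_0*H(p01) + pi_1*H(p10) = 0.2835*0.9499 + 0.7165*0.5997 = 0.699

0.699 bits/symbol


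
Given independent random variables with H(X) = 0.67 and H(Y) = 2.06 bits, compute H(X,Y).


For independent variables, H(X,Y) = H(X) + H(Y) = 0.67 + 2.06 = 2.73

2.73 bits


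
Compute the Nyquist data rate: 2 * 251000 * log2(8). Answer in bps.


Rate = 2 * B * log2(M) = 2 * 251000 * 3.0 = 1506000.0

1506000.0 bps


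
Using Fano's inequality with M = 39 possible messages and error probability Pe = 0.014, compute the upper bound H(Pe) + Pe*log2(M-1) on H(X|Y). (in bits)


H(Pe) = -Pe*log2(Pe) - (1-Pe)*log2(1-Pe) = -0.014*log2(0.014) - 0.986*log2(0.986) = 0.086218 + 0.020056 = 0.1063. Pe*log2(M-1) = 0.014*log2(38) = 0.073471. Bound = H(Pe) + Pe*log2(M-1) = 0.086218 + 0.020056 + 0.073471 = 0.1797

0.1797 bits


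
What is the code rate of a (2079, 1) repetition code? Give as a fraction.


Rate = k/n = 1/2079

1/2079


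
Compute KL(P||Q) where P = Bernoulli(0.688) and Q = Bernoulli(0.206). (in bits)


KL = p*log2(p/q) + (1-p)*log2((1-p)/(1-q)) = 0.688*log2(0.688/0.206) + 0.312*log2(0.312/0.794) = 0.7765

0.7765 bits


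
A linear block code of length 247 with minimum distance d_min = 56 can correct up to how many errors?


Correction capability = floor((d-1)/2) = floor((56-1)/2) = 27

27 errors


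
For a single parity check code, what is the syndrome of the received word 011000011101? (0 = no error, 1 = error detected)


Syndrome = XOR of all bits = 0 XOR 1 XOR 1 XOR 0 XOR 0 XOR 0 XOR 0 XOR 1 XOR 1 XOR 1 XOR 0 XOR 1 = 0

0


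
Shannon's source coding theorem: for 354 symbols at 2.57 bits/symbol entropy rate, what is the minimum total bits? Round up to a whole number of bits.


Minimum bits >= n * H = 354 * 2.57 = 909.78, rounded up to a whole number of bits = 910

910 bits


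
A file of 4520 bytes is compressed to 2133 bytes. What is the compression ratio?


Ratio = original / compressed = 4520 / 2133 = 2.1191

2.1191


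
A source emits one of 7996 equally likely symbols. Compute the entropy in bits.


H = log2(n) = log2(7996) = 12.9651

12.9651 bits


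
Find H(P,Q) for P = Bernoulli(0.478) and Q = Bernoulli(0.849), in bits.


H(P,Q) = -p*log2(q) - (1-p)*log2(1-q). -0.478*log2(0.849) = 0.112886; -0.522*log2(0.151) = 1.423692. H(P,Q) = 0.112886 + 1.423692 = 1.5366

1.5366 bits


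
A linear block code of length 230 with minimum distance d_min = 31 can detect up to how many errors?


Detection capability = d_min - 1 = 31 - 1 = 30

30 errors


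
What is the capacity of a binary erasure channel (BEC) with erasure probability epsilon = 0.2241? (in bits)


C = 1 - epsilon = 1 - 0.2241 = 0.7759

0.7759 bits


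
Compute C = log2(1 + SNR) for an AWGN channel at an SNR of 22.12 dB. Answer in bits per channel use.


SNR_linear = 10^(22.12/10) = 162.9296; C = log2(1 + SNR_linear) = log2(1 + 162.9296) = 7.3569

7.3569 bits/channel use


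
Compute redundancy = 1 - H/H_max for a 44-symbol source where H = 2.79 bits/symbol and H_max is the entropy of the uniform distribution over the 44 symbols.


H_max = log2(K) = log2(44) = 5.4594 bits/symbol. Redundancy = 1 - H/H_max = 1 - 2.79/5.4594 = 1 - 0.511 = 0.489

0.489


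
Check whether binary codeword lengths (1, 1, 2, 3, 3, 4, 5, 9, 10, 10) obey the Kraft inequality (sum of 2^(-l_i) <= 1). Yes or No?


Kraft sum = sum(2^(-l_i)) = 1.5977, need <= 1. Result: violated (a binary prefix-free code with these lengths cannot exist)

No


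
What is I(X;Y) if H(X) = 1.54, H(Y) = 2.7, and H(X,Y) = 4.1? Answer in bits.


I(X;Y) = H(X) + H(Y) - H(X,Y) = 1.54 + 2.7 - 4.1 = 0.14

0.14 bits


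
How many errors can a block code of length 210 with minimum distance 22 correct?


Correction capability = floor((d-1)/2) = floor((22-1)/2) = 10

10 errors


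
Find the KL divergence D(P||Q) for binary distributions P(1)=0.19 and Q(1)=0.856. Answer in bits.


KL = p*log2(p/q) + (1-p)*log2((1-p)/(1-q)) = 0.19*log2(0.19/0.856) + 0.81*log2(0.81/0.144) = 1.6058

1.6058 bits


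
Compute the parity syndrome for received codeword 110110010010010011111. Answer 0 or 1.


Syndrome = XOR of all bits = 1 XOR 1 XOR 0 XOR 1 XOR 1 XOR 0 XOR 0 XOR 1 XOR 0 XOR 0 XOR 1 XOR 0 XOR 0 XOR 1 XOR 0 XOR 0 XOR 1 XOR 1 XOR 1 XOR 1 XOR 1 = 0

0


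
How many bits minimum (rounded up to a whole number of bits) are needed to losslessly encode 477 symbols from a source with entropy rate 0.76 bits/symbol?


Minimum bits >= n * H = 477 * 0.76 = 362.52, rounded up to a whole number of bits = 363

363 bits


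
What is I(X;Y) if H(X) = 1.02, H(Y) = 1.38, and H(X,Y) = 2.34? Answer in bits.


I(X;Y) = H(X) + H(Y) - H(X,Y) = 1.02 + 1.38 - 2.34 = 0.06

0.06 bits


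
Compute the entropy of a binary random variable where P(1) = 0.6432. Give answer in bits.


H = -p*log2(p) - (1-p)*log2(1-p). -0.6432*log2(0.6432) = 0.409500; -0.3568*log2(0.3568) = 0.530495. H = 0.409500 + 0.530495 = 0.94

0.94 bits


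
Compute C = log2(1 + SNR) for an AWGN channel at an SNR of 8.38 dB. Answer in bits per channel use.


SNR_linear = 10^(8.38/10) = 6.8865; C = log2(1 + SNR_linear) = log2(1 + 6.8865) = 2.9794

2.9794 bits/channel use


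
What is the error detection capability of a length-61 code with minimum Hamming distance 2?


Detection capability = d_min - 1 = 2 - 1 = 1

1 errors


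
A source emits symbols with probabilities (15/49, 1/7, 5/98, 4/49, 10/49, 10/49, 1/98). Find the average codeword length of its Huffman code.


Huffman construction (repeatedly merge the two least-probable nodes; each merge adds 1 bit to every symbol beneath it): 1/98 + 5/98 = 3/49; 3/49 + 4/49 = 1/7; 1/7 + 1/7 = 2/7; 10/49 + 10/49 = 20/49; 2/7 + 15/49 = 29/49; 20/49 + 29/49 = 1. Resulting codeword lengths (in the order the probabilities were given): (2, 3, 5, 4, 2, 2, 5). L_avg = sum(p_i * l_i) = 15/49*2 + 1/7*3 + 5/98*5 + 4/49*4 + 10/49*2 + 10/49*2 + 1/98*5 = 122/49 = 2.4898

2.4898 bits


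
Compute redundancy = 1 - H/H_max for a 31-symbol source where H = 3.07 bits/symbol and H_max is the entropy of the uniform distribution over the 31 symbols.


H_max = log2(K) = log2(31) = 4.9542 bits/symbol. Redundancy = 1 - H/H_max = 1 - 3.07/4.9542 = 1 - 0.6197 = 0.3803

0.3803


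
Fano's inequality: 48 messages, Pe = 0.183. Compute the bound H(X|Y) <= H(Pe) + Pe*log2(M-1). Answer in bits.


H(Pe) = -Pe*log2(Pe) - (1-Pe)*log2(1-Pe) = -0.183*log2(0.183) - 0.817*log2(0.817) = 0.448365 + 0.238231 = 0.6866. Pe*log2(M-1) = 0.183*log2(47) = 1.016490. Bound = H(Pe) + Pe*log2(M-1) = 0.448365 + 0.238231 + 1.016490 = 1.7031

1.7031 bits


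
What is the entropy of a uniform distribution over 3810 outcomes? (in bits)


H = log2(n) = log2(3810) = 11.8956

11.8956 bits


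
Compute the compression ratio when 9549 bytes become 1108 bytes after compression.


Ratio = original / compressed = 9549 / 1108 = 8.6182

8.6182


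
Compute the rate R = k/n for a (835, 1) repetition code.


Rate = k/n = 1/835

1/835


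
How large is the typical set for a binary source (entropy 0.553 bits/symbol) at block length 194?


log2|A_typical| = nH = 194 * 0.553 = 107.282, so |A_typical| ~ 2^107.282 = 1.973e+32

1.973e+32


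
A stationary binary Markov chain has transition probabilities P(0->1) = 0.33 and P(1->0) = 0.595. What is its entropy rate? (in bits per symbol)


Stationary distribution: pi_0 = p10/(p01+p10) = 0.6432, pi_1 = 0.3568. Entropy rate H' = pi_0*H(p01) + pi_1*H(p10) = 0.6432*0.9149 + 0.3568*0.9738 = 0.9359

0.9359 bits/symbol


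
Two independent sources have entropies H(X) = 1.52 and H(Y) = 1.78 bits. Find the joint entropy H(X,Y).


For independent variables, H(X,Y) = H(X) + H(Y) = 1.52 + 1.78 = 3.3

3.3 bits


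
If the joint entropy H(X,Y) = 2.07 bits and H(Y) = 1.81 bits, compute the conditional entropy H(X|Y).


H(X|Y) = H(X,Y) - H(Y) = 2.07 - 1.81 = 0.26

0.26 bits


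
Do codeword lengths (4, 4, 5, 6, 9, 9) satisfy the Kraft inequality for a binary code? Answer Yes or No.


Kraft sum = sum(2^(-l_i)) = 0.1758, need <= 1. Result: satisfied (a binary prefix-free code with these lengths exists)

Yes


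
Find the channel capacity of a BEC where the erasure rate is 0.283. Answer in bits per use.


C = 1 - epsilon = 1 - 0.283 = 0.717

0.717 bits


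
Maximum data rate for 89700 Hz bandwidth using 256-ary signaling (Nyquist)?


Rate = 2 * B * log2(M) = 2 * 89700 * 8.0 = 1435200.0

1435200.0 bps


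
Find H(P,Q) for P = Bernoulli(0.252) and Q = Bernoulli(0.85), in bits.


H(P,Q) = -p*log2(q) - (1-p)*log2(1-q). -0.252*log2(0.85) = 0.059085; -0.748*log2(0.15) = 2.047250. H(P,Q) = 0.059085 + 2.047250 = 2.1063

2.1063 bits


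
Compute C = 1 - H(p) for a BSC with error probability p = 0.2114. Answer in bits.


H(p) = -p*log2(p) - (1-p)*log2(1-p) = -0.2114*log2(0.2114) - 0.7886*log2(0.7886) = 0.473949 + 0.270201 = 0.7442. C = 1 - H(p) = 1 - 0.7442 = 0.2558

0.2558 bits


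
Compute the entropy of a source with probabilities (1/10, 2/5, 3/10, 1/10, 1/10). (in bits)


H = -sum(p_i * log2(p_i)). Terms: -(1/10)*log2(1/10) = 0.332193; -(2/5)*log2(2/5) = 0.528771; -(3/10)*log2(3/10) = 0.521090; -(1/10)*log2(1/10) = 0.332193; -(1/10)*log2(1/10) = 0.332193. H = 0.332193 + 0.528771 + 0.521090 + 0.332193 + 0.332193 = 2.0464

2.0464 bits


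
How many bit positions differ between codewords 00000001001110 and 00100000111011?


Count differing positions: . . ^ . . . . ^ ^ ^ . ^ . ^ = 6 differences

6


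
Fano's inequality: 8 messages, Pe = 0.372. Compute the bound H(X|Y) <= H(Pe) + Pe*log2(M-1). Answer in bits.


H(Pe) = -Pe*log2(Pe) - (1-Pe)*log2(1-Pe) = -0.372*log2(0.372) - 0.628*log2(0.628) = 0.530705 + 0.421491 = 0.9522. Pe*log2(M-1) = 0.372*log2(7) = 1.044336. Bound = H(Pe) + Pe*log2(M-1) = 0.530705 + 0.421491 + 1.044336 = 1.9965

1.9965 bits


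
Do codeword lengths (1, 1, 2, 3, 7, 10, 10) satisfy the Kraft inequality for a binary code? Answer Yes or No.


Kraft sum = sum(2^(-l_i)) = 1.3848, need <= 1. Result: violated (a binary prefix-free code with these lengths cannot exist)

No


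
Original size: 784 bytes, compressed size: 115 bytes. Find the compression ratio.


Ratio = original / compressed = 784 / 115 = 6.8174

6.8174


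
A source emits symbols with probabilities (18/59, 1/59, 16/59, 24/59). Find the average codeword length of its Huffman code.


Huffman construction (repeatedly merge the two least-probable nodes; each merge adds 1 bit to every symbol beneath it): 1/59 + 16/59 = 17/59; 17/59 + 18/59 = 35/59; 24/59 + 35/59 = 1. Resulting codeword lengths (in the order the probabilities were given): (2, 3, 3, 1). L_avg = sum(p_i * l_i) = 18/59*2 + 1/59*3 + 16/59*3 + 24/59*1 = 111/59 = 1.8814

1.8814 bits


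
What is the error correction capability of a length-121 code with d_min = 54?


Correction capability = floor((d-1)/2) = floor((54-1)/2) = 26

26 errors


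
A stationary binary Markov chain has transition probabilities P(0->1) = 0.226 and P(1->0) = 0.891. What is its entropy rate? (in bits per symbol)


Stationary distribution: pi_0 = p10/(p01+p10) = 0.7977, pi_1 = 0.2023. Entropy rate H' = pi_0*H(p01) + pi_1*H(p10) = 0.7977*0.771 + 0.2023*0.4969 = 0.7155

0.7155 bits/symbol


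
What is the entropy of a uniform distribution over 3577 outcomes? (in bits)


H = log2(n) = log2(3577) = 11.8045

11.8045 bits


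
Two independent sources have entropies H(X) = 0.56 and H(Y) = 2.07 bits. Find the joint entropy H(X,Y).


For independent variables, H(X,Y) = H(X) + H(Y) = 0.56 + 2.07 = 2.63

2.63 bits


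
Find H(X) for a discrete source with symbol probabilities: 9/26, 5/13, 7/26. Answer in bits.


H = -sum(p_i * log2(p_i)). Terms: -(9/26)*log2(9/26) = 0.529794; -(5/13)*log2(5/13) = 0.530197; -(7/26)*log2(7/26) = 0.509677. H = 0.529794 + 0.530197 + 0.509677 = 1.5697

1.5697 bits


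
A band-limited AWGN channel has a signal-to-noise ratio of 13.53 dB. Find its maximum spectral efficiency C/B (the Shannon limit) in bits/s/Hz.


SNR_linear = 10^(13.53/10) = 22.5424; C/B = log2(1 + SNR_linear) = log2(1 + 22.5424) = 4.5572

4.5572 bits/s/Hz


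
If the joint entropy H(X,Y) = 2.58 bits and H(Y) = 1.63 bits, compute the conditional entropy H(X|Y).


H(X|Y) = H(X,Y) - H(Y) = 2.58 - 1.63 = 0.95

0.95 bits


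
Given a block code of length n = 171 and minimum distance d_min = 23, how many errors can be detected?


Detection capability = d_min - 1 = 23 - 1 = 22

22 errors


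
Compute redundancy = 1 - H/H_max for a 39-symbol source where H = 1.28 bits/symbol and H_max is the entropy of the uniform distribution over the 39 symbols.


H_max = log2(K) = log2(39) = 5.2854 bits/symbol. Redundancy = 1 - H/H_max = 1 - 1.28/5.2854 = 1 - 0.2422 = 0.7578

0.7578


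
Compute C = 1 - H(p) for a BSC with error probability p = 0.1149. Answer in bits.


H(p) = -p*log2(p) - (1-p)*log2(1-p) = -0.1149*log2(0.1149) - 0.8851*log2(0.8851) = 0.358666 + 0.155855 = 0.5145. C = 1 - H(p) = 1 - 0.5145 = 0.4855

0.4855 bits


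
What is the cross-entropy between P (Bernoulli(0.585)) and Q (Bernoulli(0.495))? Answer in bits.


H(P,Q) = -p*log2(q) - (1-p)*log2(1-q). -0.585*log2(0.495) = 0.593482; -0.415*log2(0.505) = 0.409043. H(P,Q) = 0.593482 + 0.409043 = 1.0025

1.0025 bits


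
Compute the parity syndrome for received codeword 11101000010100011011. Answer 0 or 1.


Syndrome = XOR of all bits = 1 XOR 1 XOR 1 XOR 0 XOR 1 XOR 0 XOR 0 XOR 0 XOR 0 XOR 1 XOR 0 XOR 1 XOR 0 XOR 0 XOR 0 XOR 1 XOR 1 XOR 0 XOR 1 XOR 1 = 0

0


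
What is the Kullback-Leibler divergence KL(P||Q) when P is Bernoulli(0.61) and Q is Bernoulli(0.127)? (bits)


KL = p*log2(p/q) + (1-p)*log2((1-p)/(1-q)) = 0.61*log2(0.61/0.127) + 0.39*log2(0.39/0.873) = 0.9277

0.9277 bits


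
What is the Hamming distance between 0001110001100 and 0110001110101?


Count differing positions: . ^ ^ ^ ^ ^ ^ ^ ^ ^ . . ^ = 10 differences

10


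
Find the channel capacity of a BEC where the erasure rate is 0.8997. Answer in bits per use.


C = 1 - epsilon = 1 - 0.8997 = 0.1003

0.1003 bits


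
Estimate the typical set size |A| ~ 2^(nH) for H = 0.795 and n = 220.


log2|A_typical| = nH = 220 * 0.795 = 174.9, so |A_typical| ~ 2^174.9 = 4.468e+52

4.468e+52


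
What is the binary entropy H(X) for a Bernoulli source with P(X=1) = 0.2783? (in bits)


H = -p*log2(p) - (1-p)*log2(1-p). -0.2783*log2(0.2783) = 0.513543; -0.7217*log2(0.7217) = 0.339581. H = 0.513543 + 0.339581 = 0.8531

0.8531 bits


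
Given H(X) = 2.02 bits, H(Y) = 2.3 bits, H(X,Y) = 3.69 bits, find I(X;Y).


I(X;Y) = H(X) + H(Y) - H(X,Y) = 2.02 + 2.3 - 3.69 = 0.63

0.63 bits


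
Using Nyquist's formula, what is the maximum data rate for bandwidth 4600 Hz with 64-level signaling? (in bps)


Rate = 2 * B * log2(M) = 2 * 4600 * 6.0 = 55200.0

55200.0 bps


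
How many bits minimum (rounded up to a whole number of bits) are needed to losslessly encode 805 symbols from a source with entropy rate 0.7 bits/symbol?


Minimum bits >= n * H = 805 * 0.7 = 563.5, rounded up to a whole number of bits = 564

564 bits


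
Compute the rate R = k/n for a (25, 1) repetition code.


Rate = k/n = 1/25

1/25


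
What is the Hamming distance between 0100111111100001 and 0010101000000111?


Count differing positions: . ^ ^ . . ^ . ^ ^ ^ ^ . . ^ ^ . = 9 differences

9


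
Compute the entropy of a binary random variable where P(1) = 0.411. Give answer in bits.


H = -p*log2(p) - (1-p)*log2(1-p). -0.411*log2(0.411) = 0.527227; -0.589*log2(0.589) = 0.449796. H = 0.527227 + 0.449796 = 0.977

0.977 bits


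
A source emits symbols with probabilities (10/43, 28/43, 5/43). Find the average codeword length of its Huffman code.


Huffman construction (repeatedly merge the two least-probable nodes; each merge adds 1 bit to every symbol beneath it): 5/43 + 10/43 = 15/43; 15/43 + 28/43 = 1. Resulting codeword lengths (in the order the probabilities were given): (2, 1, 2). L_avg = sum(p_i * l_i) = 10/43*2 + 28/43*1 + 5/43*2 = 58/43 = 1.3488

1.3488 bits


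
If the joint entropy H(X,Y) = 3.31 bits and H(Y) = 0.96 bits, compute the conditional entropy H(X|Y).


H(X|Y) = H(X,Y) - H(Y) = 3.31 - 0.96 = 2.35

2.35 bits


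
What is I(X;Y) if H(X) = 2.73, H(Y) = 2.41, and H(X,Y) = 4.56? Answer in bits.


I(X;Y) = H(X) + H(Y) - H(X,Y) = 2.73 + 2.41 - 4.56 = 0.58

0.58 bits


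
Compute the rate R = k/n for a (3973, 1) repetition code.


Rate = k/n = 1/3973

1/3973


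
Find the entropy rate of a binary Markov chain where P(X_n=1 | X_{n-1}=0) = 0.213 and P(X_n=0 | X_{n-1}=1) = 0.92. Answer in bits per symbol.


Stationary distribution: pi_0 = p10/(p01+p10) = 0.812, pi_1 = 0.188. Entropy rate H' = pi_0*H(p01) + pi_1*H(p10) = 0.812*0.7472 + 0.188*0.4022 = 0.6823

0.6823 bits/symbol


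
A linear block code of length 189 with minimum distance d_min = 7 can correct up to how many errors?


Correction capability = floor((d-1)/2) = floor((7-1)/2) = 3

3 errors


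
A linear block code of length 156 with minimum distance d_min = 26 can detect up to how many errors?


Detection capability = d_min - 1 = 26 - 1 = 25

25 errors


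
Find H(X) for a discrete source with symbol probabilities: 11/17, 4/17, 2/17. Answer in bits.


H = -sum(p_i * log2(p_i)). Terms: -(11/17)*log2(11/17) = 0.406373; -(4/17)*log2(4/17) = 0.491168; -(2/17)*log2(2/17) = 0.363231. H = 0.406373 + 0.491168 + 0.363231 = 1.2608

1.2608 bits


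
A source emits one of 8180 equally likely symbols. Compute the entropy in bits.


H = log2(n) = log2(8180) = 12.9979

12.9979 bits


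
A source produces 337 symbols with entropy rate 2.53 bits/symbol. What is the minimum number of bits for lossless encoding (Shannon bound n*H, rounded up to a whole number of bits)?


Minimum bits >= n * H = 337 * 2.53 = 852.61, rounded up to a whole number of bits = 853

853 bits


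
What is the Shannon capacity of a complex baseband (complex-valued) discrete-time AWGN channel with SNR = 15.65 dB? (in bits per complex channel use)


SNR_linear = 10^(15.65/10) = 36.7282; C = log2(1 + SNR_linear) = log2(1 + 36.7282) = 5.2376

5.2376 bits/channel use


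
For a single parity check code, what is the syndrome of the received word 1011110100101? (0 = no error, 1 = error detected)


Syndrome = XOR of all bits = 1 XOR 0 XOR 1 XOR 1 XOR 1 XOR 1 XOR 0 XOR 1 XOR 0 XOR 0 XOR 1 XOR 0 XOR 1 = 0

0


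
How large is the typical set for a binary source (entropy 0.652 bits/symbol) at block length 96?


log2|A_typical| = nH = 96 * 0.652 = 62.592, so |A_typical| ~ 2^62.592 = 6.951e+18

6.951e+18


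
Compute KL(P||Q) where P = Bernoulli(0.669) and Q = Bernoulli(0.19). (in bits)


KL = p*log2(p/q) + (1-p)*log2((1-p)/(1-q)) = 0.669*log2(0.669/0.19) + 0.331*log2(0.331/0.81) = 0.7876

0.7876 bits


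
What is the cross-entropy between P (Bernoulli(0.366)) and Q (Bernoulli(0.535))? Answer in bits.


H(P,Q) = -p*log2(q) - (1-p)*log2(1-q). -0.366*log2(0.535) = 0.330274; -0.634*log2(0.465) = 0.700378. H(P,Q) = 0.330274 + 0.700378 = 1.0307

1.0307 bits


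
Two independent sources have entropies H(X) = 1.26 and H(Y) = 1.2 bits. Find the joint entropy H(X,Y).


For independent variables, H(X,Y) = H(X) + H(Y) = 1.26 + 1.2 = 2.46

2.46 bits
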